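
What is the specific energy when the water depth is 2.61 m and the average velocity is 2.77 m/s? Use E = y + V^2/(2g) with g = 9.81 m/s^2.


Specific energy E = y + V^2/(2g).
Velocity head = V^2/(2g) = 2.77^2 / (2*9.81) = 7.6729 / 19.62 = 0.3911 m.
E = 2.61 + 0.3911 = 3.0011 m.

3.0011


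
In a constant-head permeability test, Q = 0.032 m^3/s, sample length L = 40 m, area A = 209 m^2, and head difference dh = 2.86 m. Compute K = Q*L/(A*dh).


From K = Q*L / (A*dh):
Numerator: Q*L = 0.032 * 40 = 1.28.
Denominator: A*dh = 209 * 2.86 = 597.74.
K = 1.28 / 597.74 = 0.002141 m/s.

0.002141


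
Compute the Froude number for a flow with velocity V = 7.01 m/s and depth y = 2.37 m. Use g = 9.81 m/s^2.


The Froude number is defined as Fr = V / sqrt(g*y).
g*y = 9.81 * 2.37 = 23.2497.
sqrt(g*y) = sqrt(23.2497) = 4.8218.
Fr = 7.01 / 4.8218 = 1.4538.

1.4538


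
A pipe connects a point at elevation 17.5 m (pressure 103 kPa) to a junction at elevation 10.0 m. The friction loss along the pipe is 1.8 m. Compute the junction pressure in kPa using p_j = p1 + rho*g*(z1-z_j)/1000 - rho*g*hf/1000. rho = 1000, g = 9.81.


Junction pressure: p_j = p1 + rho*g*(z1 - z_j)/1000 - rho*g*hf/1000.
Elevation term = 1000*9.81*(17.5 - 10.0)/1000 = 73.575 kPa.
Friction term = 1000*9.81*1.8/1000 = 17.658 kPa.
p_j = 103 + 73.575 - 17.658 = 158.92 kPa.

158.92


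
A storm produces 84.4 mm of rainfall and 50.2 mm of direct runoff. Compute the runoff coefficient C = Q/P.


The runoff coefficient C = runoff depth / rainfall depth.
C = 50.2 / 84.4
  = 0.5948.

0.5948


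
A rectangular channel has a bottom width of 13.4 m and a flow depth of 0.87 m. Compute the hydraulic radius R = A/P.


For a rectangular section:
Flow area A = b * y = 13.4 * 0.87 = 11.66 m^2.
Wetted perimeter P = b + 2y = 13.4 + 2*0.87 = 15.14 m.
Hydraulic radius R = A/P = 11.66 / 15.14 = 0.77 m.

0.77


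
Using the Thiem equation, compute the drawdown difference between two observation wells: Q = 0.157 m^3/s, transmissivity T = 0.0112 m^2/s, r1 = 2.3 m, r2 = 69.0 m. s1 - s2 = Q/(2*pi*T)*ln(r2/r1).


Thiem equation: s1 - s2 = Q/(2*pi*T) * ln(r2/r1).
ln(r2/r1) = ln(69.0/2.3) = 3.4012.
Q/(2*pi*T) = 0.157 / (2*pi*0.0112) = 0.157 / 0.0704 = 2.231.
s1 - s2 = 2.231 * 3.4012 = 7.5881 m.

7.5881


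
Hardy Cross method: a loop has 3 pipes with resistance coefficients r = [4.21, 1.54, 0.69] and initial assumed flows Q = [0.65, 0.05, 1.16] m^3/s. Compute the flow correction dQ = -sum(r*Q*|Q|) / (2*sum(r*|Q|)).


Numerator terms (r*Q*|Q|): 4.21*0.65*|0.65| = 1.7787; 1.54*0.05*|0.05| = 0.0039; 0.69*1.16*|1.16| = 0.9285.
Sum of numerator = 2.711.
Denominator terms (r*|Q|): 4.21*|0.65| = 2.7365; 1.54*|0.05| = 0.077; 0.69*|1.16| = 0.8004.
2 * sum of denominator = 2 * 3.6139 = 7.2278.
dQ = -2.711 / 7.2278 = -0.3751 m^3/s.

-0.3751


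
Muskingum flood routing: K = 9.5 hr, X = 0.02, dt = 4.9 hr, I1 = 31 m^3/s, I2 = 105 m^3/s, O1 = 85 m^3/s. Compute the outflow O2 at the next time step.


Muskingum coefficients:
denom = 2*K*(1-X) + dt = 2*9.5*(1-0.02) + 4.9 = 23.52.
C0 = (dt - 2*K*X)/denom = (4.9 - 2*9.5*0.02)/23.52 = 0.1922.
C1 = (dt + 2*K*X)/denom = (4.9 + 2*9.5*0.02)/23.52 = 0.2245.
C2 = (2*K*(1-X) - dt)/denom = 0.5833.
O2 = C0*I2 + C1*I1 + C2*O1
   = 0.1922*105 + 0.2245*31 + 0.5833*85
   = 76.72 m^3/s.

76.72


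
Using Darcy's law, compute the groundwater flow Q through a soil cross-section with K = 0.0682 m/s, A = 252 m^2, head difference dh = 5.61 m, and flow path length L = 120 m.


Darcy's law: Q = K * A * i, where i = dh/L.
Hydraulic gradient i = 5.61 / 120 = 0.04675.
Q = 0.0682 * 252 * 0.04675
  = 0.8035 m^3/s.

0.8035


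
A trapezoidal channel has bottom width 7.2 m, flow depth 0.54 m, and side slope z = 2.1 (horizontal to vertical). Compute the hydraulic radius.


For a trapezoidal section with side slope z:
A = (b + z*y)*y = (7.2 + 2.1*0.54)*0.54 = 4.5 m^2.
P = b + 2*y*sqrt(1 + z^2) = 7.2 + 2*0.54*sqrt(1 + 2.1^2) = 9.712 m.
R = A/P = 4.5 / 9.712 = 0.4634 m.

0.4634


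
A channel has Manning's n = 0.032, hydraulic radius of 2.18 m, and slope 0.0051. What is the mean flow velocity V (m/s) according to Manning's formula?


Manning's equation gives V = (1/n) * R^(2/3) * S^(1/2).
First, compute R^(2/3) = 2.18^(2/3) = 1.6813.
Next, S^(1/2) = 0.0051^(1/2) = 0.071414.
Then 1/n = 1/0.032 = 31.25.
V = 31.25 * 1.6813 * 0.071414 = 3.7521 m/s.

3.7521


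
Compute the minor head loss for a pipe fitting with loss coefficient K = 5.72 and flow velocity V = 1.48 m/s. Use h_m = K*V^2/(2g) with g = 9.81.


Minor loss formula: h_m = K * V^2/(2g).
V^2 = 1.48^2 = 2.1904.
V^2/(2g) = 2.1904 / 19.62 = 0.1116 m.
h_m = 5.72 * 0.1116 = 0.6386 m.

0.6386


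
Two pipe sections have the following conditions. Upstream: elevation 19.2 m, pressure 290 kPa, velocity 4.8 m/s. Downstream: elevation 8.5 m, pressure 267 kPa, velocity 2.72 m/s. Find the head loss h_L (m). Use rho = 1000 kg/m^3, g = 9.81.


Total head at each section: H = z + p/(rho*g) + V^2/(2g).
H1 = 19.2 + 290*1000/(1000*9.81) + 4.8^2/(2*9.81)
   = 19.2 + 29.562 + 1.1743
   = 49.936 m.
H2 = 8.5 + 267*1000/(1000*9.81) + 2.72^2/(2*9.81)
   = 8.5 + 27.217 + 0.3771
   = 36.094 m.
h_L = H1 - H2 = 49.936 - 36.094 = 13.842 m.

13.842


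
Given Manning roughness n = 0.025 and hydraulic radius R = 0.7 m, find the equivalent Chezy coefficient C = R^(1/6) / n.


The Chezy coefficient relates to Manning's n through C = R^(1/6) / n.
R^(1/6) = 0.7^(1/6) = 0.942287.
C = 0.942287 / 0.025 = 37.69 m^(1/2)/s.

37.69


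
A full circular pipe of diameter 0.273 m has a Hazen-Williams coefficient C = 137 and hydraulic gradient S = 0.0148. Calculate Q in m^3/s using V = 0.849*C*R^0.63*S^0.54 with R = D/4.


For a full circular pipe, R = D/4 = 0.273/4 = 0.0683 m.
V = 0.849 * 137 * 0.0683^0.63 * 0.0148^0.54
  = 0.849 * 137 * 0.184283 * 0.102788
  = 2.2032 m/s.
Pipe area A = pi*D^2/4 = pi*0.273^2/4 = 0.0585 m^2.
Q = A * V = 0.0585 * 2.2032 = 0.129 m^3/s.

0.129


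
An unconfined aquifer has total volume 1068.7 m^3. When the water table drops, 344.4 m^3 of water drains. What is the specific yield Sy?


Specific yield Sy = Volume drained / Total volume.
Sy = 344.4 / 1068.7
   = 0.3223.

0.3223


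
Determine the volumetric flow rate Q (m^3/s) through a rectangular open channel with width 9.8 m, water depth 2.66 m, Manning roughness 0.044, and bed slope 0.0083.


For a rectangular channel, the cross-sectional area A = b * y = 9.8 * 2.66 = 26.07 m^2.
The wetted perimeter P = b + 2y = 9.8 + 2*2.66 = 15.12 m.
Hydraulic radius R = A/P = 26.07/15.12 = 1.7241 m.
Velocity V = (1/n)*R^(2/3)*S^(1/2) = (1/0.044)*1.7241^(2/3)*0.0083^(1/2) = 2.9771 m/s.
Discharge Q = A * V = 26.07 * 2.9771 = 77.606 m^3/s.

77.606


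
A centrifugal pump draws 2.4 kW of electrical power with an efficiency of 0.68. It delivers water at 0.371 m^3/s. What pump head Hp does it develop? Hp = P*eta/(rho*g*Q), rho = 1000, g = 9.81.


Pump head formula: Hp = P * eta / (rho * g * Q).
Numerator: P * eta = 2.4 * 1000 * 0.68 = 1632.0 W.
Denominator: rho * g * Q = 1000 * 9.81 * 0.371 = 3639.51.
Hp = 1632.0 / 3639.51 = 0.45 m.

0.45


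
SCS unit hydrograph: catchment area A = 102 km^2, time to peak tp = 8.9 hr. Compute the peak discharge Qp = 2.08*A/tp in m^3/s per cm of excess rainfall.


SCS formula: Qp = 2.08 * A / tp.
Qp = 2.08 * 102 / 8.9
   = 212.16 / 8.9
   = 23.84 m^3/s per cm.

23.84


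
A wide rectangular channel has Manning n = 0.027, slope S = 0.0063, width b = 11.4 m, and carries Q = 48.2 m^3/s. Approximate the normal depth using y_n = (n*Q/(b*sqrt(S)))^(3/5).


We use the wide-channel approximation y_n = (n*Q/(b*sqrt(S)))^(3/5).
sqrt(S) = sqrt(0.0063) = 0.079373.
Numerator: n*Q = 0.027 * 48.2 = 1.3014.
Denominator: b*sqrt(S) = 11.4 * 0.079373 = 0.904852.
arg = 1.4383.
y_n = 1.4383^(3/5) = 1.2437 m.

1.2437


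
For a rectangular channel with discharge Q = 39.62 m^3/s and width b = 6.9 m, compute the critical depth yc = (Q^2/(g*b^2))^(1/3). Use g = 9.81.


Using yc = (Q^2 / (g * b^2))^(1/3):
Q^2 = 39.62^2 = 1569.74.
g * b^2 = 9.81 * 6.9^2 = 9.81 * 47.61 = 467.05.
Q^2 / (g*b^2) = 1569.74 / 467.05 = 3.361.
yc = 3.361^(1/3) = 1.4979 m.

1.4979


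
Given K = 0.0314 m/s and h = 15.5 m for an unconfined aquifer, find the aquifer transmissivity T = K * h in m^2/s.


Transmissivity is defined as T = K * h.
T = 0.0314 * 15.5
  = 0.4867 m^2/s.

0.4867


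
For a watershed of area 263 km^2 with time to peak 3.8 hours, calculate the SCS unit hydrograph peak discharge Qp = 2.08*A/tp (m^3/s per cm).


SCS formula: Qp = 2.08 * A / tp.
Qp = 2.08 * 263 / 3.8
   = 547.04 / 3.8
   = 143.96 m^3/s per cm.

143.96


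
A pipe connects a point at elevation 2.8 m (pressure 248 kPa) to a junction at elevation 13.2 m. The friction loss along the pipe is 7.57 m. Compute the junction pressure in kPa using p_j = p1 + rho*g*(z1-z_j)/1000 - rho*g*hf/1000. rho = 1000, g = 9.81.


Junction pressure: p_j = p1 + rho*g*(z1 - z_j)/1000 - rho*g*hf/1000.
Elevation term = 1000*9.81*(2.8 - 13.2)/1000 = -102.024 kPa.
Friction term = 1000*9.81*7.57/1000 = 74.262 kPa.
p_j = 248 + -102.024 - 74.262 = 71.71 kPa.

71.71


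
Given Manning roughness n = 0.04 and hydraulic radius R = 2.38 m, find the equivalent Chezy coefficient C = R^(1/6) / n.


The Chezy coefficient relates to Manning's n through C = R^(1/6) / n.
R^(1/6) = 2.38^(1/6) = 1.155481.
C = 1.155481 / 0.04 = 28.89 m^(1/2)/s.

28.89


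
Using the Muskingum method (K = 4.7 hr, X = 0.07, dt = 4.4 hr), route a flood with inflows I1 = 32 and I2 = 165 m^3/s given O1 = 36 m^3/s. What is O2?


Muskingum coefficients:
denom = 2*K*(1-X) + dt = 2*4.7*(1-0.07) + 4.4 = 13.142.
C0 = (dt - 2*K*X)/denom = (4.4 - 2*4.7*0.07)/13.142 = 0.2847.
C1 = (dt + 2*K*X)/denom = (4.4 + 2*4.7*0.07)/13.142 = 0.3849.
C2 = (2*K*(1-X) - dt)/denom = 0.3304.
O2 = C0*I2 + C1*I1 + C2*O1
   = 0.2847*165 + 0.3849*32 + 0.3304*36
   = 71.19 m^3/s.

71.19


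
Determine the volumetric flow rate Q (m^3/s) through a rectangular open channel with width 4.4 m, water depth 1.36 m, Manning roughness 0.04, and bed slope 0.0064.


For a rectangular channel, the cross-sectional area A = b * y = 4.4 * 1.36 = 5.98 m^2.
The wetted perimeter P = b + 2y = 4.4 + 2*1.36 = 7.12 m.
Hydraulic radius R = A/P = 5.98/7.12 = 0.8404 m.
Velocity V = (1/n)*R^(2/3)*S^(1/2) = (1/0.04)*0.8404^(2/3)*0.0064^(1/2) = 1.7812 m/s.
Discharge Q = A * V = 5.98 * 1.7812 = 10.658 m^3/s.

10.658


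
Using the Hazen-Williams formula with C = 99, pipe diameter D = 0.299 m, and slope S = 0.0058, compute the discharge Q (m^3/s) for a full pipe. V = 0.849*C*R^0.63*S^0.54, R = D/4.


For a full circular pipe, R = D/4 = 0.299/4 = 0.0747 m.
V = 0.849 * 99 * 0.0747^0.63 * 0.0058^0.54
  = 0.849 * 99 * 0.195153 * 0.06198
  = 1.0166 m/s.
Pipe area A = pi*D^2/4 = pi*0.299^2/4 = 0.0702 m^2.
Q = A * V = 0.0702 * 1.0166 = 0.0714 m^3/s.

0.0714


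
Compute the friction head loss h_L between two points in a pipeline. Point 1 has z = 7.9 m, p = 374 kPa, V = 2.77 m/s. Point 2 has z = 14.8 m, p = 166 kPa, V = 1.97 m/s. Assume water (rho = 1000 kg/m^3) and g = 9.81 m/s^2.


Total head at each section: H = z + p/(rho*g) + V^2/(2g).
H1 = 7.9 + 374*1000/(1000*9.81) + 2.77^2/(2*9.81)
   = 7.9 + 38.124 + 0.3911
   = 46.415 m.
H2 = 14.8 + 166*1000/(1000*9.81) + 1.97^2/(2*9.81)
   = 14.8 + 16.922 + 0.1978
   = 31.919 m.
h_L = H1 - H2 = 46.415 - 31.919 = 14.496 m.

14.496


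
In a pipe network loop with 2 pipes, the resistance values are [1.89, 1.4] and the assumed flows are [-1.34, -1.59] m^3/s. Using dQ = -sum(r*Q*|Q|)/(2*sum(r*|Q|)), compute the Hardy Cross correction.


Numerator terms (r*Q*|Q|): 1.89*-1.34*|-1.34| = -3.3937; 1.4*-1.59*|-1.59| = -3.5393.
Sum of numerator = -6.933.
Denominator terms (r*|Q|): 1.89*|-1.34| = 2.5326; 1.4*|-1.59| = 2.226.
2 * sum of denominator = 2 * 4.7586 = 9.5172.
dQ = --6.933 / 9.5172 = 0.7285 m^3/s.

0.7285


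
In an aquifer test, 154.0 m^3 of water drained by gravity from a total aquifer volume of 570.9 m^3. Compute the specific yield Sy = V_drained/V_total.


Specific yield Sy = Volume drained / Total volume.
Sy = 154.0 / 570.9
   = 0.2697.

0.2697


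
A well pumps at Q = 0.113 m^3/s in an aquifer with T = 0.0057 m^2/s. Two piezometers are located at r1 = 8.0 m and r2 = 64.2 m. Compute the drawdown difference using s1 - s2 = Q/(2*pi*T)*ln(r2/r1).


Thiem equation: s1 - s2 = Q/(2*pi*T) * ln(r2/r1).
ln(r2/r1) = ln(64.2/8.0) = 2.0826.
Q/(2*pi*T) = 0.113 / (2*pi*0.0057) = 0.113 / 0.0358 = 3.1552.
s1 - s2 = 3.1552 * 2.0826 = 6.5709 m.

6.5709


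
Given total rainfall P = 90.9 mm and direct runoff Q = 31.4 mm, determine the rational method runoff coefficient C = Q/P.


The runoff coefficient C = runoff depth / rainfall depth.
C = 31.4 / 90.9
  = 0.3454.

0.3454


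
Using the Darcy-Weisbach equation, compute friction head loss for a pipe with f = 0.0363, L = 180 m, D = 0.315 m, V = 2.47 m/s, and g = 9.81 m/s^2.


Darcy-Weisbach equation: h_f = f * (L/D) * V^2/(2g).
f * L/D = 0.0363 * 180/0.315 = 20.7429.
V^2/(2g) = 2.47^2 / (2*9.81) = 6.1009 / 19.62 = 0.311 m.
h_f = 20.7429 * 0.311 = 6.45 m.

6.45


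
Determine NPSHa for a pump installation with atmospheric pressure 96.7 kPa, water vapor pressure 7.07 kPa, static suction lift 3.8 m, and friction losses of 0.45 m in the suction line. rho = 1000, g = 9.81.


NPSHa = p_atm/(rho*g) - z_s - hf_s - p_vap/(rho*g).
p_atm/(rho*g) = 96.7*1000 / (1000*9.81) = 9.857 m.
p_vap/(rho*g) = 7.07*1000 / (1000*9.81) = 0.721 m.
NPSHa = 9.857 - 3.8 - 0.45 - 0.721
      = 4.89 m.

4.89


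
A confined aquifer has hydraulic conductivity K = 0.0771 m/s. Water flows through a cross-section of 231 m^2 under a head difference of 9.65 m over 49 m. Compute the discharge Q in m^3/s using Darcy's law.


Darcy's law: Q = K * A * i, where i = dh/L.
Hydraulic gradient i = 9.65 / 49 = 0.196939.
Q = 0.0771 * 231 * 0.196939
  = 3.5075 m^3/s.

3.5075


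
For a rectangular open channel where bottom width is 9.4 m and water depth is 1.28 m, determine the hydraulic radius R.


For a rectangular section:
Flow area A = b * y = 9.4 * 1.28 = 12.03 m^2.
Wetted perimeter P = b + 2y = 9.4 + 2*1.28 = 11.96 m.
Hydraulic radius R = A/P = 12.03 / 11.96 = 1.006 m.

1.006


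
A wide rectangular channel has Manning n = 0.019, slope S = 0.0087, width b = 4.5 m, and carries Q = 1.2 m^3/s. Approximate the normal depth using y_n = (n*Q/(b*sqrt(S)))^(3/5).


We use the wide-channel approximation y_n = (n*Q/(b*sqrt(S)))^(3/5).
sqrt(S) = sqrt(0.0087) = 0.093274.
Numerator: n*Q = 0.019 * 1.2 = 0.0228.
Denominator: b*sqrt(S) = 4.5 * 0.093274 = 0.419733.
arg = 0.0543.
y_n = 0.0543^(3/5) = 0.1742 m.

0.1742


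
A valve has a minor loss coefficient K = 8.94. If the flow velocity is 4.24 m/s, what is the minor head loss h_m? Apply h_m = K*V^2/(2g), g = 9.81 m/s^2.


Minor loss formula: h_m = K * V^2/(2g).
V^2 = 4.24^2 = 17.9776.
V^2/(2g) = 17.9776 / 19.62 = 0.9163 m.
h_m = 8.94 * 0.9163 = 8.1916 m.

8.1916


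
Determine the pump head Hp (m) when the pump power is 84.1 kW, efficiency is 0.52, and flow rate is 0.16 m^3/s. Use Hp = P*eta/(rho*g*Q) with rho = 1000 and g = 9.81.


Pump head formula: Hp = P * eta / (rho * g * Q).
Numerator: P * eta = 84.1 * 1000 * 0.52 = 43732.0 W.
Denominator: rho * g * Q = 1000 * 9.81 * 0.16 = 1569.6.
Hp = 43732.0 / 1569.6 = 27.86 m.

27.86


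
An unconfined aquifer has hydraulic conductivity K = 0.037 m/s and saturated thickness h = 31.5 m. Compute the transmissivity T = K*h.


Transmissivity is defined as T = K * h.
T = 0.037 * 31.5
  = 1.1655 m^2/s.

1.1655


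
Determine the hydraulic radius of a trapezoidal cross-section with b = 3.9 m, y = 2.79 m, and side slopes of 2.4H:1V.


For a trapezoidal section with side slope z:
A = (b + z*y)*y = (3.9 + 2.4*2.79)*2.79 = 29.563 m^2.
P = b + 2*y*sqrt(1 + z^2) = 3.9 + 2*2.79*sqrt(1 + 2.4^2) = 18.408 m.
R = A/P = 29.563 / 18.408 = 1.606 m.

1.606


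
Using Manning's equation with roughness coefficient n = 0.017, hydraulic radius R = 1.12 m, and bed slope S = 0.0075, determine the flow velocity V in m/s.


Manning's equation gives V = (1/n) * R^(2/3) * S^(1/2).
First, compute R^(2/3) = 1.12^(2/3) = 1.0785.
Next, S^(1/2) = 0.0075^(1/2) = 0.086603.
Then 1/n = 1/0.017 = 58.82.
V = 58.82 * 1.0785 * 0.086603 = 5.4941 m/s.

5.4941


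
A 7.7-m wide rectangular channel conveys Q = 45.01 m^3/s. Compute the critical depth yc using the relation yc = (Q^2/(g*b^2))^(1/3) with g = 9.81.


Using yc = (Q^2 / (g * b^2))^(1/3):
Q^2 = 45.01^2 = 2025.9.
g * b^2 = 9.81 * 7.7^2 = 9.81 * 59.29 = 581.63.
Q^2 / (g*b^2) = 2025.9 / 581.63 = 3.4831.
yc = 3.4831^(1/3) = 1.5158 m.

1.5158


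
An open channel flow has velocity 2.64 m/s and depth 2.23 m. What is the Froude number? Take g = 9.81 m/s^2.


The Froude number is defined as Fr = V / sqrt(g*y).
g*y = 9.81 * 2.23 = 21.8763.
sqrt(g*y) = sqrt(21.8763) = 4.6772.
Fr = 2.64 / 4.6772 = 0.5644.

0.5644


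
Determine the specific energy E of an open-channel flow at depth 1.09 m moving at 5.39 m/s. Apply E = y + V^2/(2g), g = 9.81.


Specific energy E = y + V^2/(2g).
Velocity head = V^2/(2g) = 5.39^2 / (2*9.81) = 29.0521 / 19.62 = 1.4807 m.
E = 1.09 + 1.4807 = 2.5707 m.

2.5707


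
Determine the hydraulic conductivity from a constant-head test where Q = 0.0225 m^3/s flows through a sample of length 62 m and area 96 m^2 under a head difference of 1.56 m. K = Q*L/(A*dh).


From K = Q*L / (A*dh):
Numerator: Q*L = 0.0225 * 62 = 1.395.
Denominator: A*dh = 96 * 1.56 = 149.76.
K = 1.395 / 149.76 = 0.009315 m/s.

0.009315


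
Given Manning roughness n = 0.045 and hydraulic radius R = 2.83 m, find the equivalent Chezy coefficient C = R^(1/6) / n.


The Chezy coefficient relates to Manning's n through C = R^(1/6) / n.
R^(1/6) = 2.83^(1/6) = 1.189317.
C = 1.189317 / 0.045 = 26.43 m^(1/2)/s.

26.43


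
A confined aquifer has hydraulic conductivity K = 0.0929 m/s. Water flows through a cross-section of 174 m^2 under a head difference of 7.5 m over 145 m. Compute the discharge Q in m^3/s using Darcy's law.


Darcy's law: Q = K * A * i, where i = dh/L.
Hydraulic gradient i = 7.5 / 145 = 0.051724.
Q = 0.0929 * 174 * 0.051724
  = 0.8361 m^3/s.

0.8361


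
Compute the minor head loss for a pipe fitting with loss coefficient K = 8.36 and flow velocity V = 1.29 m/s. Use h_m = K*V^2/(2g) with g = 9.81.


Minor loss formula: h_m = K * V^2/(2g).
V^2 = 1.29^2 = 1.6641.
V^2/(2g) = 1.6641 / 19.62 = 0.0848 m.
h_m = 8.36 * 0.0848 = 0.7091 m.

0.7091


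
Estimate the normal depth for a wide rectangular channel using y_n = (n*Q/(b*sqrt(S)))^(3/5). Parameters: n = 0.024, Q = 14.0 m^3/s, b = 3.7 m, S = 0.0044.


We use the wide-channel approximation y_n = (n*Q/(b*sqrt(S)))^(3/5).
sqrt(S) = sqrt(0.0044) = 0.066332.
Numerator: n*Q = 0.024 * 14.0 = 0.336.
Denominator: b*sqrt(S) = 3.7 * 0.066332 = 0.245428.
arg = 1.369.
y_n = 1.369^(3/5) = 1.2074 m.

1.2074


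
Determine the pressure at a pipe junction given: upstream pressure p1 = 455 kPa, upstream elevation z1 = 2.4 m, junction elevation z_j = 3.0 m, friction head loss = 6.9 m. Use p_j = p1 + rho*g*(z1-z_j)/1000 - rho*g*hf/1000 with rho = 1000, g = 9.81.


Junction pressure: p_j = p1 + rho*g*(z1 - z_j)/1000 - rho*g*hf/1000.
Elevation term = 1000*9.81*(2.4 - 3.0)/1000 = -5.886 kPa.
Friction term = 1000*9.81*6.9/1000 = 67.689 kPa.
p_j = 455 + -5.886 - 67.689 = 381.42 kPa.

381.42


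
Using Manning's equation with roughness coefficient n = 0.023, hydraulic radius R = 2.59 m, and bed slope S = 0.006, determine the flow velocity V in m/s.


Manning's equation gives V = (1/n) * R^(2/3) * S^(1/2).
First, compute R^(2/3) = 2.59^(2/3) = 1.886.
Next, S^(1/2) = 0.006^(1/2) = 0.07746.
Then 1/n = 1/0.023 = 43.48.
V = 43.48 * 1.886 * 0.07746 = 6.3516 m/s.

6.3516


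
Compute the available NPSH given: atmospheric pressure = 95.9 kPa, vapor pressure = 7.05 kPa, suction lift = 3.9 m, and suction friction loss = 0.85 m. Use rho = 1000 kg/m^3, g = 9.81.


NPSHa = p_atm/(rho*g) - z_s - hf_s - p_vap/(rho*g).
p_atm/(rho*g) = 95.9*1000 / (1000*9.81) = 9.776 m.
p_vap/(rho*g) = 7.05*1000 / (1000*9.81) = 0.719 m.
NPSHa = 9.776 - 3.9 - 0.85 - 0.719
      = 4.31 m.

4.31


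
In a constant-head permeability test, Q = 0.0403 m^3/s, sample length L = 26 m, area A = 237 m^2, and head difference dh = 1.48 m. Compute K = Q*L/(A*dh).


From K = Q*L / (A*dh):
Numerator: Q*L = 0.0403 * 26 = 1.0478.
Denominator: A*dh = 237 * 1.48 = 350.76.
K = 1.0478 / 350.76 = 0.002987 m/s.

0.002987


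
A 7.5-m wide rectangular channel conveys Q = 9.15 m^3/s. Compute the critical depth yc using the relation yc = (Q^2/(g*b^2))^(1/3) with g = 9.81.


Using yc = (Q^2 / (g * b^2))^(1/3):
Q^2 = 9.15^2 = 83.72.
g * b^2 = 9.81 * 7.5^2 = 9.81 * 56.25 = 551.81.
Q^2 / (g*b^2) = 83.72 / 551.81 = 0.1517.
yc = 0.1517^(1/3) = 0.5334 m.

0.5334


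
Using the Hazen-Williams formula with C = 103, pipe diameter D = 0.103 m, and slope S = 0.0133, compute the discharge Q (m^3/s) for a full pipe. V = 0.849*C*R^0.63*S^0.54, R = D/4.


For a full circular pipe, R = D/4 = 0.103/4 = 0.0257 m.
V = 0.849 * 103 * 0.0257^0.63 * 0.0133^0.54
  = 0.849 * 103 * 0.099722 * 0.097024
  = 0.8461 m/s.
Pipe area A = pi*D^2/4 = pi*0.103^2/4 = 0.0083 m^2.
Q = A * V = 0.0083 * 0.8461 = 0.007 m^3/s.

0.007


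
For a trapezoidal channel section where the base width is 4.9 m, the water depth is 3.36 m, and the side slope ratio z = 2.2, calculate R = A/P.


For a trapezoidal section with side slope z:
A = (b + z*y)*y = (4.9 + 2.2*3.36)*3.36 = 41.301 m^2.
P = b + 2*y*sqrt(1 + z^2) = 4.9 + 2*3.36*sqrt(1 + 2.2^2) = 21.14 m.
R = A/P = 41.301 / 21.14 = 1.9537 m.

1.9537


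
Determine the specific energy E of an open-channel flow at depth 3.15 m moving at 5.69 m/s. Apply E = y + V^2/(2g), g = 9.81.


Specific energy E = y + V^2/(2g).
Velocity head = V^2/(2g) = 5.69^2 / (2*9.81) = 32.3761 / 19.62 = 1.6502 m.
E = 3.15 + 1.6502 = 4.8002 m.

4.8002


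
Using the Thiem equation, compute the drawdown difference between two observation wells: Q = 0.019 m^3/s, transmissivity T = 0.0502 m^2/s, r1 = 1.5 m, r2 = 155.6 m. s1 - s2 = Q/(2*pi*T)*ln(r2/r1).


Thiem equation: s1 - s2 = Q/(2*pi*T) * ln(r2/r1).
ln(r2/r1) = ln(155.6/1.5) = 4.6418.
Q/(2*pi*T) = 0.019 / (2*pi*0.0502) = 0.019 / 0.3154 = 0.0602.
s1 - s2 = 0.0602 * 4.6418 = 0.2796 m.

0.2796


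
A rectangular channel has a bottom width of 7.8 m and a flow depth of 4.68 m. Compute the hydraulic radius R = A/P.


For a rectangular section:
Flow area A = b * y = 7.8 * 4.68 = 36.5 m^2.
Wetted perimeter P = b + 2y = 7.8 + 2*4.68 = 17.16 m.
Hydraulic radius R = A/P = 36.5 / 17.16 = 2.1273 m.

2.1273


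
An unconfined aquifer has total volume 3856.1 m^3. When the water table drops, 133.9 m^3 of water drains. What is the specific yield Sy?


Specific yield Sy = Volume drained / Total volume.
Sy = 133.9 / 3856.1
   = 0.0347.

0.0347


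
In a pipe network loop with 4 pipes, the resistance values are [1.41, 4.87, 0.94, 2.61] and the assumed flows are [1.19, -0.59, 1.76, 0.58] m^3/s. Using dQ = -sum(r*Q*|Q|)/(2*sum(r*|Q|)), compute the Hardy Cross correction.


Numerator terms (r*Q*|Q|): 1.41*1.19*|1.19| = 1.9967; 4.87*-0.59*|-0.59| = -1.6952; 0.94*1.76*|1.76| = 2.9117; 2.61*0.58*|0.58| = 0.878.
Sum of numerator = 4.0912.
Denominator terms (r*|Q|): 1.41*|1.19| = 1.6779; 4.87*|-0.59| = 2.8733; 0.94*|1.76| = 1.6544; 2.61*|0.58| = 1.5138.
2 * sum of denominator = 2 * 7.7194 = 15.4388.
dQ = -4.0912 / 15.4388 = -0.265 m^3/s.

-0.265


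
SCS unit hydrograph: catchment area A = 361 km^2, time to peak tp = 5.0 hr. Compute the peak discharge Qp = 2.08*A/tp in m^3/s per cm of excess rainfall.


SCS formula: Qp = 2.08 * A / tp.
Qp = 2.08 * 361 / 5.0
   = 750.88 / 5.0
   = 150.18 m^3/s per cm.

150.18


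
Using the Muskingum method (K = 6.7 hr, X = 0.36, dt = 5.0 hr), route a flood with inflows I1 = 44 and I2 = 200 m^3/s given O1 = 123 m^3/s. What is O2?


Muskingum coefficients:
denom = 2*K*(1-X) + dt = 2*6.7*(1-0.36) + 5.0 = 13.576.
C0 = (dt - 2*K*X)/denom = (5.0 - 2*6.7*0.36)/13.576 = 0.013.
C1 = (dt + 2*K*X)/denom = (5.0 + 2*6.7*0.36)/13.576 = 0.7236.
C2 = (2*K*(1-X) - dt)/denom = 0.2634.
O2 = C0*I2 + C1*I1 + C2*O1
   = 0.013*200 + 0.7236*44 + 0.2634*123
   = 66.83 m^3/s.

66.83


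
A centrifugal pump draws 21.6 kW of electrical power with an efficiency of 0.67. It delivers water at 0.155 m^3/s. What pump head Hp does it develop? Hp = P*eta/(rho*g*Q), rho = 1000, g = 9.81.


Pump head formula: Hp = P * eta / (rho * g * Q).
Numerator: P * eta = 21.6 * 1000 * 0.67 = 14472.0 W.
Denominator: rho * g * Q = 1000 * 9.81 * 0.155 = 1520.55.
Hp = 14472.0 / 1520.55 = 9.52 m.

9.52


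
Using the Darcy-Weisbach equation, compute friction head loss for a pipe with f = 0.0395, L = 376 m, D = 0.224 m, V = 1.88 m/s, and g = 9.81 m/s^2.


Darcy-Weisbach equation: h_f = f * (L/D) * V^2/(2g).
f * L/D = 0.0395 * 376/0.224 = 66.3036.
V^2/(2g) = 1.88^2 / (2*9.81) = 3.5344 / 19.62 = 0.1801 m.
h_f = 66.3036 * 0.1801 = 11.944 m.

11.944


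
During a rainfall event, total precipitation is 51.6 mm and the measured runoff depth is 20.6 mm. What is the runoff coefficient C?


The runoff coefficient C = runoff depth / rainfall depth.
C = 20.6 / 51.6
  = 0.3992.

0.3992


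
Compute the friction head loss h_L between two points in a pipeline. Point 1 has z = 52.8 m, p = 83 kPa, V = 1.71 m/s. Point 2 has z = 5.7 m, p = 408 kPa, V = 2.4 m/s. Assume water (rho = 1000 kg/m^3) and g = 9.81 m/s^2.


Total head at each section: H = z + p/(rho*g) + V^2/(2g).
H1 = 52.8 + 83*1000/(1000*9.81) + 1.71^2/(2*9.81)
   = 52.8 + 8.461 + 0.149
   = 61.41 m.
H2 = 5.7 + 408*1000/(1000*9.81) + 2.4^2/(2*9.81)
   = 5.7 + 41.59 + 0.2936
   = 47.584 m.
h_L = H1 - H2 = 61.41 - 47.584 = 13.826 m.

13.826


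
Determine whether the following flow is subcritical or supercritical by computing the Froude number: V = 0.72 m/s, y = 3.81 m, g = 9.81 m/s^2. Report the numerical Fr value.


The Froude number is defined as Fr = V / sqrt(g*y).
g*y = 9.81 * 3.81 = 37.3761.
sqrt(g*y) = sqrt(37.3761) = 6.1136.
Fr = 0.72 / 6.1136 = 0.1178.
Since Fr < 1, the flow is subcritical.

0.1178


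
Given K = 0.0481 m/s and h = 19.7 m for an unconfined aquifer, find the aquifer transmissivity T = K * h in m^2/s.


Transmissivity is defined as T = K * h.
T = 0.0481 * 19.7
  = 0.9476 m^2/s.

0.9476


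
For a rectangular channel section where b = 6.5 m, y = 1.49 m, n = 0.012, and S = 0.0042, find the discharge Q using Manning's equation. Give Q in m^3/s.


For a rectangular channel, the cross-sectional area A = b * y = 6.5 * 1.49 = 9.69 m^2.
The wetted perimeter P = b + 2y = 6.5 + 2*1.49 = 9.48 m.
Hydraulic radius R = A/P = 9.69/9.48 = 1.0216 m.
Velocity V = (1/n)*R^(2/3)*S^(1/2) = (1/0.012)*1.0216^(2/3)*0.0042^(1/2) = 5.4782 m/s.
Discharge Q = A * V = 9.69 * 5.4782 = 53.056 m^3/s.

53.056


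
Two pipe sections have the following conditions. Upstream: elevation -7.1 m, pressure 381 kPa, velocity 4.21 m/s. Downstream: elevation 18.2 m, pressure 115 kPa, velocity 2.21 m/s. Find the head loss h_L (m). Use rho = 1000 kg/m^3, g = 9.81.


Total head at each section: H = z + p/(rho*g) + V^2/(2g).
H1 = -7.1 + 381*1000/(1000*9.81) + 4.21^2/(2*9.81)
   = -7.1 + 38.838 + 0.9034
   = 32.641 m.
H2 = 18.2 + 115*1000/(1000*9.81) + 2.21^2/(2*9.81)
   = 18.2 + 11.723 + 0.2489
   = 30.172 m.
h_L = H1 - H2 = 32.641 - 30.172 = 2.47 m.

2.47


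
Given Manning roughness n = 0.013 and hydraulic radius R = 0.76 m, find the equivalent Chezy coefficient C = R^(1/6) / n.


The Chezy coefficient relates to Manning's n through C = R^(1/6) / n.
R^(1/6) = 0.76^(1/6) = 0.955291.
C = 0.955291 / 0.013 = 73.48 m^(1/2)/s.

73.48


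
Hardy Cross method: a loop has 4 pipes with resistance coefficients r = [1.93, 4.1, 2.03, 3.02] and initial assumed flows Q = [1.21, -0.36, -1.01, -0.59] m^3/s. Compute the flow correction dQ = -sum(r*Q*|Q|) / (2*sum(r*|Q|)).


Numerator terms (r*Q*|Q|): 1.93*1.21*|1.21| = 2.8257; 4.1*-0.36*|-0.36| = -0.5314; 2.03*-1.01*|-1.01| = -2.0708; 3.02*-0.59*|-0.59| = -1.0513.
Sum of numerator = -0.8277.
Denominator terms (r*|Q|): 1.93*|1.21| = 2.3353; 4.1*|-0.36| = 1.476; 2.03*|-1.01| = 2.0503; 3.02*|-0.59| = 1.7818.
2 * sum of denominator = 2 * 7.6434 = 15.2868.
dQ = --0.8277 / 15.2868 = 0.0541 m^3/s.

0.0541


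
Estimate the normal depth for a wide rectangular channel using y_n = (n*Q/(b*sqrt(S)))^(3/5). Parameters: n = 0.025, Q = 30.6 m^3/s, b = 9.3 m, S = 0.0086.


We use the wide-channel approximation y_n = (n*Q/(b*sqrt(S)))^(3/5).
sqrt(S) = sqrt(0.0086) = 0.092736.
Numerator: n*Q = 0.025 * 30.6 = 0.765.
Denominator: b*sqrt(S) = 9.3 * 0.092736 = 0.862445.
arg = 0.887.
y_n = 0.887^(3/5) = 0.9306 m.

0.9306


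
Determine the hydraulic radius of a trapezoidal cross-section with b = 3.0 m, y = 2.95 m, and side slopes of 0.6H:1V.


For a trapezoidal section with side slope z:
A = (b + z*y)*y = (3.0 + 0.6*2.95)*2.95 = 14.072 m^2.
P = b + 2*y*sqrt(1 + z^2) = 3.0 + 2*2.95*sqrt(1 + 0.6^2) = 9.881 m.
R = A/P = 14.072 / 9.881 = 1.4242 m.

1.4242


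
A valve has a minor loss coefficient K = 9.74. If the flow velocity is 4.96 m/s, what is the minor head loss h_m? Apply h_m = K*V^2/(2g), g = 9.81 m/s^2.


Minor loss formula: h_m = K * V^2/(2g).
V^2 = 4.96^2 = 24.6016.
V^2/(2g) = 24.6016 / 19.62 = 1.2539 m.
h_m = 9.74 * 1.2539 = 12.213 m.

12.213


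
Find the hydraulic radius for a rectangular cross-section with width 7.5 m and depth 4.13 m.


For a rectangular section:
Flow area A = b * y = 7.5 * 4.13 = 30.97 m^2.
Wetted perimeter P = b + 2y = 7.5 + 2*4.13 = 15.76 m.
Hydraulic radius R = A/P = 30.97 / 15.76 = 1.9654 m.

1.9654


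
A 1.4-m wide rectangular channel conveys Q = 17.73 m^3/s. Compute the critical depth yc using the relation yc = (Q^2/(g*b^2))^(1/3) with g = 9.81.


Using yc = (Q^2 / (g * b^2))^(1/3):
Q^2 = 17.73^2 = 314.35.
g * b^2 = 9.81 * 1.4^2 = 9.81 * 1.96 = 19.23.
Q^2 / (g*b^2) = 314.35 / 19.23 = 16.3469.
yc = 16.3469^(1/3) = 2.538 m.

2.538


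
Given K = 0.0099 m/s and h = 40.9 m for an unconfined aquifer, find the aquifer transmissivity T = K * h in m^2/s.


Transmissivity is defined as T = K * h.
T = 0.0099 * 40.9
  = 0.4049 m^2/s.

0.4049


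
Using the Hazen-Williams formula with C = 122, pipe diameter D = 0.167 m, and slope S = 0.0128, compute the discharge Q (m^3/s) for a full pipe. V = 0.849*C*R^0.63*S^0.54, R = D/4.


For a full circular pipe, R = D/4 = 0.167/4 = 0.0418 m.
V = 0.849 * 122 * 0.0418^0.63 * 0.0128^0.54
  = 0.849 * 122 * 0.135211 * 0.095037
  = 1.331 m/s.
Pipe area A = pi*D^2/4 = pi*0.167^2/4 = 0.0219 m^2.
Q = A * V = 0.0219 * 1.331 = 0.0292 m^3/s.

0.0292


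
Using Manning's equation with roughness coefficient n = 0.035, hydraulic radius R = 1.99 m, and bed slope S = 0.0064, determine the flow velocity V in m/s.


Manning's equation gives V = (1/n) * R^(2/3) * S^(1/2).
First, compute R^(2/3) = 1.99^(2/3) = 1.5821.
Next, S^(1/2) = 0.0064^(1/2) = 0.08.
Then 1/n = 1/0.035 = 28.57.
V = 28.57 * 1.5821 * 0.08 = 3.6162 m/s.

3.6162


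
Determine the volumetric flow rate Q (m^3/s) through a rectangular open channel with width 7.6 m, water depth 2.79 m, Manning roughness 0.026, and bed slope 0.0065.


For a rectangular channel, the cross-sectional area A = b * y = 7.6 * 2.79 = 21.2 m^2.
The wetted perimeter P = b + 2y = 7.6 + 2*2.79 = 13.18 m.
Hydraulic radius R = A/P = 21.2/13.18 = 1.6088 m.
Velocity V = (1/n)*R^(2/3)*S^(1/2) = (1/0.026)*1.6088^(2/3)*0.0065^(1/2) = 4.2575 m/s.
Discharge Q = A * V = 21.2 * 4.2575 = 90.275 m^3/s.

90.275


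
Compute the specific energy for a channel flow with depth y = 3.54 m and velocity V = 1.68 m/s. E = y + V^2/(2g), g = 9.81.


Specific energy E = y + V^2/(2g).
Velocity head = V^2/(2g) = 1.68^2 / (2*9.81) = 2.8224 / 19.62 = 0.1439 m.
E = 3.54 + 0.1439 = 3.6839 m.

3.6839


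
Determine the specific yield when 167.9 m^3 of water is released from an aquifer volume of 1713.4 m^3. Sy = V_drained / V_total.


Specific yield Sy = Volume drained / Total volume.
Sy = 167.9 / 1713.4
   = 0.098.

0.098


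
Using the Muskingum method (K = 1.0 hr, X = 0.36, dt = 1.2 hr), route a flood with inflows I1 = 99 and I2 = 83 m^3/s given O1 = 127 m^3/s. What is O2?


Muskingum coefficients:
denom = 2*K*(1-X) + dt = 2*1.0*(1-0.36) + 1.2 = 2.48.
C0 = (dt - 2*K*X)/denom = (1.2 - 2*1.0*0.36)/2.48 = 0.1935.
C1 = (dt + 2*K*X)/denom = (1.2 + 2*1.0*0.36)/2.48 = 0.7742.
C2 = (2*K*(1-X) - dt)/denom = 0.0323.
O2 = C0*I2 + C1*I1 + C2*O1
   = 0.1935*83 + 0.7742*99 + 0.0323*127
   = 96.81 m^3/s.

96.81


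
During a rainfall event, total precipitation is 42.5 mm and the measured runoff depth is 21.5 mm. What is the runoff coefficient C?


The runoff coefficient C = runoff depth / rainfall depth.
C = 21.5 / 42.5
  = 0.5059.

0.5059


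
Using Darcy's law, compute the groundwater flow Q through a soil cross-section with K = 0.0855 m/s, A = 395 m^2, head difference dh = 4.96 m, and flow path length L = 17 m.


Darcy's law: Q = K * A * i, where i = dh/L.
Hydraulic gradient i = 4.96 / 17 = 0.291765.
Q = 0.0855 * 395 * 0.291765
  = 9.8536 m^3/s.

9.8536


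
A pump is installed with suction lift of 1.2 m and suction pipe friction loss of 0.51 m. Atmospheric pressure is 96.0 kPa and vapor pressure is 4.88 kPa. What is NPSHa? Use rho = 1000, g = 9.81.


NPSHa = p_atm/(rho*g) - z_s - hf_s - p_vap/(rho*g).
p_atm/(rho*g) = 96.0*1000 / (1000*9.81) = 9.786 m.
p_vap/(rho*g) = 4.88*1000 / (1000*9.81) = 0.497 m.
NPSHa = 9.786 - 1.2 - 0.51 - 0.497
      = 7.58 m.

7.58


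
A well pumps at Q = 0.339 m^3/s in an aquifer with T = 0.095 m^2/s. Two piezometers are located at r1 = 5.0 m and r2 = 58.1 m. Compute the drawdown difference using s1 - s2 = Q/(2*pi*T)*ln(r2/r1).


Thiem equation: s1 - s2 = Q/(2*pi*T) * ln(r2/r1).
ln(r2/r1) = ln(58.1/5.0) = 2.4527.
Q/(2*pi*T) = 0.339 / (2*pi*0.095) = 0.339 / 0.5969 = 0.5679.
s1 - s2 = 0.5679 * 2.4527 = 1.393 m.

1.393


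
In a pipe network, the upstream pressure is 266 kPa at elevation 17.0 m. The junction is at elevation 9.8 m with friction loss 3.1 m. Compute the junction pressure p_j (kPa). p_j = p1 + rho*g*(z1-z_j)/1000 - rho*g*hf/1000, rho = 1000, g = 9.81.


Junction pressure: p_j = p1 + rho*g*(z1 - z_j)/1000 - rho*g*hf/1000.
Elevation term = 1000*9.81*(17.0 - 9.8)/1000 = 70.632 kPa.
Friction term = 1000*9.81*3.1/1000 = 30.411 kPa.
p_j = 266 + 70.632 - 30.411 = 306.22 kPa.

306.22


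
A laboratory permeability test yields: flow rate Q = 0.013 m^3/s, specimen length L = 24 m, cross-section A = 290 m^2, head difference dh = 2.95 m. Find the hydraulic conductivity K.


From K = Q*L / (A*dh):
Numerator: Q*L = 0.013 * 24 = 0.312.
Denominator: A*dh = 290 * 2.95 = 855.5.
K = 0.312 / 855.5 = 0.000365 m/s.

0.000365


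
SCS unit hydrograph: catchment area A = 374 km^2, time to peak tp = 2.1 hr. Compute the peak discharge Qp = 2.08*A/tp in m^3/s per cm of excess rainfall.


SCS formula: Qp = 2.08 * A / tp.
Qp = 2.08 * 374 / 2.1
   = 777.92 / 2.1
   = 370.44 m^3/s per cm.

370.44


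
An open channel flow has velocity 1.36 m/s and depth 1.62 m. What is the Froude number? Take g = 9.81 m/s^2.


The Froude number is defined as Fr = V / sqrt(g*y).
g*y = 9.81 * 1.62 = 15.8922.
sqrt(g*y) = sqrt(15.8922) = 3.9865.
Fr = 1.36 / 3.9865 = 0.3412.

0.3412


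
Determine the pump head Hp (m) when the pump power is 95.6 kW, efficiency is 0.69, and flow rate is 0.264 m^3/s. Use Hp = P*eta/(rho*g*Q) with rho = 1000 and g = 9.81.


Pump head formula: Hp = P * eta / (rho * g * Q).
Numerator: P * eta = 95.6 * 1000 * 0.69 = 65964.0 W.
Denominator: rho * g * Q = 1000 * 9.81 * 0.264 = 2589.84.
Hp = 65964.0 / 2589.84 = 25.47 m.

25.47


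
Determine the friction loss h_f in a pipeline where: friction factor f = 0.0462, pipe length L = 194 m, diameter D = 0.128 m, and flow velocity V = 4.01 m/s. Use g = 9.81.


Darcy-Weisbach equation: h_f = f * (L/D) * V^2/(2g).
f * L/D = 0.0462 * 194/0.128 = 70.0219.
V^2/(2g) = 4.01^2 / (2*9.81) = 16.0801 / 19.62 = 0.8196 m.
h_f = 70.0219 * 0.8196 = 57.388 m.

57.388


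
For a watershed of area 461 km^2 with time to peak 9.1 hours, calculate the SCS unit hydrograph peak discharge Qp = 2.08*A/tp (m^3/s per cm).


SCS formula: Qp = 2.08 * A / tp.
Qp = 2.08 * 461 / 9.1
   = 958.88 / 9.1
   = 105.37 m^3/s per cm.

105.37


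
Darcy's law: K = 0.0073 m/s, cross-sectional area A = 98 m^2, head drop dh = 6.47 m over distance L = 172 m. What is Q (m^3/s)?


Darcy's law: Q = K * A * i, where i = dh/L.
Hydraulic gradient i = 6.47 / 172 = 0.037616.
Q = 0.0073 * 98 * 0.037616
  = 0.0269 m^3/s.

0.0269


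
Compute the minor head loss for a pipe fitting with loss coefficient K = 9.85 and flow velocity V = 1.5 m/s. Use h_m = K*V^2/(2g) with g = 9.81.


Minor loss formula: h_m = K * V^2/(2g).
V^2 = 1.5^2 = 2.25.
V^2/(2g) = 2.25 / 19.62 = 0.1147 m.
h_m = 9.85 * 0.1147 = 1.1296 m.

1.1296


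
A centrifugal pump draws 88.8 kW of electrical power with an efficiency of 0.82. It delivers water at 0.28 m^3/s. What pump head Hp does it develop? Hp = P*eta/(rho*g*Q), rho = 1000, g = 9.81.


Pump head formula: Hp = P * eta / (rho * g * Q).
Numerator: P * eta = 88.8 * 1000 * 0.82 = 72816.0 W.
Denominator: rho * g * Q = 1000 * 9.81 * 0.28 = 2746.8.
Hp = 72816.0 / 2746.8 = 26.51 m.

26.51


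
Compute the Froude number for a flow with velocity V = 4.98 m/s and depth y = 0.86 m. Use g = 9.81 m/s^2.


The Froude number is defined as Fr = V / sqrt(g*y).
g*y = 9.81 * 0.86 = 8.4366.
sqrt(g*y) = sqrt(8.4366) = 2.9046.
Fr = 4.98 / 2.9046 = 1.7145.

1.7145


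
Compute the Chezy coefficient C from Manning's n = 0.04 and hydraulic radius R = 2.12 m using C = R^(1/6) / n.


The Chezy coefficient relates to Manning's n through C = R^(1/6) / n.
R^(1/6) = 2.12^(1/6) = 1.133416.
C = 1.133416 / 0.04 = 28.34 m^(1/2)/s.

28.34


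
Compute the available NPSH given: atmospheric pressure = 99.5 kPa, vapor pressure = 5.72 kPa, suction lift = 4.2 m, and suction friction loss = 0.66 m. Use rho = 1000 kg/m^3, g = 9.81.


NPSHa = p_atm/(rho*g) - z_s - hf_s - p_vap/(rho*g).
p_atm/(rho*g) = 99.5*1000 / (1000*9.81) = 10.143 m.
p_vap/(rho*g) = 5.72*1000 / (1000*9.81) = 0.583 m.
NPSHa = 10.143 - 4.2 - 0.66 - 0.583
      = 4.7 m.

4.7


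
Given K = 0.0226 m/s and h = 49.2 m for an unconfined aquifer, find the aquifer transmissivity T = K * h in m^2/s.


Transmissivity is defined as T = K * h.
T = 0.0226 * 49.2
  = 1.1119 m^2/s.

1.1119


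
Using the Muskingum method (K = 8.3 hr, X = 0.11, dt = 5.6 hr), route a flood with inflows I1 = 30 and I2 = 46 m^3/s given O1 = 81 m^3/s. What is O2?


Muskingum coefficients:
denom = 2*K*(1-X) + dt = 2*8.3*(1-0.11) + 5.6 = 20.374.
C0 = (dt - 2*K*X)/denom = (5.6 - 2*8.3*0.11)/20.374 = 0.1852.
C1 = (dt + 2*K*X)/denom = (5.6 + 2*8.3*0.11)/20.374 = 0.3645.
C2 = (2*K*(1-X) - dt)/denom = 0.4503.
O2 = C0*I2 + C1*I1 + C2*O1
   = 0.1852*46 + 0.3645*30 + 0.4503*81
   = 55.93 m^3/s.

55.93


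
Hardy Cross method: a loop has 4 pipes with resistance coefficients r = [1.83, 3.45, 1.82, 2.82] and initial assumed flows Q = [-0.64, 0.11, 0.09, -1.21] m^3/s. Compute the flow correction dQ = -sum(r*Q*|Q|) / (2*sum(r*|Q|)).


Numerator terms (r*Q*|Q|): 1.83*-0.64*|-0.64| = -0.7496; 3.45*0.11*|0.11| = 0.0417; 1.82*0.09*|0.09| = 0.0147; 2.82*-1.21*|-1.21| = -4.1288.
Sum of numerator = -4.8218.
Denominator terms (r*|Q|): 1.83*|-0.64| = 1.1712; 3.45*|0.11| = 0.3795; 1.82*|0.09| = 0.1638; 2.82*|-1.21| = 3.4122.
2 * sum of denominator = 2 * 5.1267 = 10.2534.
dQ = --4.8218 / 10.2534 = 0.4703 m^3/s.

0.4703


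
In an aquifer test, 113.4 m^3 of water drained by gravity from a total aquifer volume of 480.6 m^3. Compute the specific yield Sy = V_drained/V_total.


Specific yield Sy = Volume drained / Total volume.
Sy = 113.4 / 480.6
   = 0.236.

0.236


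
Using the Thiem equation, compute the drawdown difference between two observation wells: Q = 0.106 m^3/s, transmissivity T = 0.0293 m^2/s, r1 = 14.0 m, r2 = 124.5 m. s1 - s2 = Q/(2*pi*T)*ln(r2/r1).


Thiem equation: s1 - s2 = Q/(2*pi*T) * ln(r2/r1).
ln(r2/r1) = ln(124.5/14.0) = 2.1852.
Q/(2*pi*T) = 0.106 / (2*pi*0.0293) = 0.106 / 0.1841 = 0.5758.
s1 - s2 = 0.5758 * 2.1852 = 1.2582 m.

1.2582
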